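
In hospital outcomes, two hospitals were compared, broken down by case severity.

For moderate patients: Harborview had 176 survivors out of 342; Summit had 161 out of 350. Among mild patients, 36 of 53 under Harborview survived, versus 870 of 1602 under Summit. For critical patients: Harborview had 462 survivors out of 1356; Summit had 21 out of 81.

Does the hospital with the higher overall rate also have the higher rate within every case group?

Moderate: Harborview 176/342 = 51.5%, Summit 161/350 = 46.0% → Harborview
Mild: Harborview 36/53 = 67.9%, Summit 870/1602 = 54.3% → Harborview
Critical: Harborview 462/1356 = 34.1%, Summit 21/81 = 25.9% → Harborview
Overall: Harborview 674/1751 = 38.5%, Summit 1052/2033 = 51.7% → Summit
Harborview wins each case group but Summit wins overall — the comparison reverses. Harborview's patients skew toward critical, which has a lower base rate.

No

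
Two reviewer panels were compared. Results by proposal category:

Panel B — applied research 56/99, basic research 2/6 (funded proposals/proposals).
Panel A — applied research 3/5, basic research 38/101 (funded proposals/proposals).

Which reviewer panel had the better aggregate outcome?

Applied research: Panel B 56/99 = 56.6%, Panel A 3/5 = 60.0% → Panel A
Basic research: Panel B 2/6 = 33.3%, Panel A 38/101 = 37.6% → Panel A
Overall: Panel B 58/105 = 55.2%, Panel A 41/106 = 38.7% → Panel B
(Panel A wins every proposal group but Panel B wins overall — Panel A's proposals skew toward the low-rate basic research group.)

Panel B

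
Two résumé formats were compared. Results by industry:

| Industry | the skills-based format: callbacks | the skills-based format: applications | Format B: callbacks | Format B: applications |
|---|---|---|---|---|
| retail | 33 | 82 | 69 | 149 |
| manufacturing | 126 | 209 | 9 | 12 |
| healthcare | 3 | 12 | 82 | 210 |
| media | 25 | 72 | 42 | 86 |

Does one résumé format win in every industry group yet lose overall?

Retail: the skills-based format 33/82 = 40.2%, Format B 69/149 = 46.3% → Format B
Manufacturing: the skills-based format 126/209 = 60.3%, Format B 9/12 = 75.0% → Format B
Healthcare: the skills-based format 3/12 = 25.0%, Format B 82/210 = 39.0% → Format B
Media: the skills-based format 25/72 = 34.7%, Format B 42/86 = 48.8% → Format B
Overall: the skills-based format 187/375 = 49.9%, Format B 202/457 = 44.2% → the skills-based format
Format B wins each industry group but the skills-based format wins overall — the comparison reverses. Format B's applications skew toward healthcare, which has a lower base rate.

Yes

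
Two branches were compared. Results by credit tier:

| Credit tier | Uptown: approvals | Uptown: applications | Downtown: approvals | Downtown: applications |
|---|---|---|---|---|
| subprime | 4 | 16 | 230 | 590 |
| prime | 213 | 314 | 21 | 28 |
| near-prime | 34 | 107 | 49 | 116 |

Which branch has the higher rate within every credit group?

Downtown

Subprime: Uptown 4/16 = 25.0%, Downtown 230/590 = 39.0% → Downtown
Prime: Uptown 213/314 = 67.8%, Downtown 21/28 = 75.0% → Downtown
Near-prime: Uptown 34/107 = 31.8%, Downtown 49/116 = 42.2% → Downtown
Downtown has the higher rate in all 3 groups.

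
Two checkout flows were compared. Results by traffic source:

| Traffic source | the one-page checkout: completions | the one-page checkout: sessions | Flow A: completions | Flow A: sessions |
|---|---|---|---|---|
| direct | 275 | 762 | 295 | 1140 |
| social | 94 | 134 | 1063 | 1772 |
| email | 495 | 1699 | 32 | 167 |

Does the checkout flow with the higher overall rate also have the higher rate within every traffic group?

Direct: the one-page checkout 275/762 = 36.1%, Flow A 295/1140 = 25.9% → the one-page checkout
Social: the one-page checkout 94/134 = 70.1%, Flow A 1063/1772 = 60.0% → the one-page checkout
Email: the one-page checkout 495/1699 = 29.1%, Flow A 32/167 = 19.2% → the one-page checkout
Overall: the one-page checkout 864/2595 = 33.3%, Flow A 1390/3079 = 45.1% → Flow A
The one-page checkout wins each traffic group but Flow A wins overall — the comparison reverses. The one-page checkout's sessions skew toward email, which has a lower base rate.

No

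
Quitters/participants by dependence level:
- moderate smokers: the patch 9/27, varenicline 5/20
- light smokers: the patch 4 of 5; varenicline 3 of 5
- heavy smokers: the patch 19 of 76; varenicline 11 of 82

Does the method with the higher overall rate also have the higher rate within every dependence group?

Moderate smokers: the patch 9/27 = 33.3%, varenicline 5/20 = 25.0% → the patch
Light smokers: the patch 4/5 = 80.0%, varenicline 3/5 = 60.0% → the patch
Heavy smokers: the patch 19/76 = 25.0%, varenicline 11/82 = 13.4% → the patch
Overall: the patch 32/108 = 29.6%, varenicline 19/107 = 17.8% → the patch
The patch wins overall and in every dependence group — no reversal.

Yes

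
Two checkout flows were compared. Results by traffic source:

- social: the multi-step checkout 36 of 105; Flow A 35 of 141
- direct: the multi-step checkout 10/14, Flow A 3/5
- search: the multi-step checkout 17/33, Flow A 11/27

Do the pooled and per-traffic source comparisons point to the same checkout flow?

Social: the multi-step checkout 36/105 = 34.3%, Flow A 35/141 = 24.8% → the multi-step checkout
Direct: the multi-step checkout 10/14 = 71.4%, Flow A 3/5 = 60.0% → the multi-step checkout
Search: the multi-step checkout 17/33 = 51.5%, Flow A 11/27 = 40.7% → the multi-step checkout
Overall: the multi-step checkout 63/152 = 41.4%, Flow A 49/173 = 28.3% → the multi-step checkout
The multi-step checkout wins overall and in every traffic group — no reversal.

Yes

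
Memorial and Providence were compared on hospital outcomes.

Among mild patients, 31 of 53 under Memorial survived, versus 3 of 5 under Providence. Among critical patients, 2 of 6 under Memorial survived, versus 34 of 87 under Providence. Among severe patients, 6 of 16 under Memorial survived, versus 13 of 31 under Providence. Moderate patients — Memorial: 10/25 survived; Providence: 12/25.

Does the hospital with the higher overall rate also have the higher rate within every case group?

No

Mild: Memorial 31/53 = 58.5%, Providence 3/5 = 60.0% → Providence
Critical: Memorial 2/6 = 33.3%, Providence 34/87 = 39.1% → Providence
Severe: Memorial 6/16 = 37.5%, Providence 13/31 = 41.9% → Providence
Moderate: Memorial 10/25 = 40.0%, Providence 12/25 = 48.0% → Providence
Overall: Memorial 49/100 = 49.0%, Providence 62/148 = 41.9% → Memorial
Providence wins each case group but Memorial wins overall — the comparison reverses. Providence's patients skew toward critical, which has a lower base rate.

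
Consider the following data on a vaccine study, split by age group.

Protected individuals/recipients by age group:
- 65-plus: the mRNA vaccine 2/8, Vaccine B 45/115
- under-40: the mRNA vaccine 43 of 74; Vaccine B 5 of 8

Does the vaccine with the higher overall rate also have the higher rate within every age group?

65-plus: the mRNA vaccine 2/8 = 25.0%, Vaccine B 45/115 = 39.1% → Vaccine B
Under-40: the mRNA vaccine 43/74 = 58.1%, Vaccine B 5/8 = 62.5% → Vaccine B
Overall: the mRNA vaccine 45/82 = 54.9%, Vaccine B 50/123 = 40.7% → the mRNA vaccine
Vaccine B wins each age group but the mRNA vaccine wins overall — the comparison reverses. Vaccine B's recipients skew toward 65-plus, which has a lower base rate.

No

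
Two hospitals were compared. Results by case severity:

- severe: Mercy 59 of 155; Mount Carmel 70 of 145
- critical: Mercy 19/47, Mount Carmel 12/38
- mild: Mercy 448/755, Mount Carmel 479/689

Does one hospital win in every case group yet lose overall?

No

Severe: Mercy 59/155 = 38.1%, Mount Carmel 70/145 = 48.3% → Mount Carmel
Critical: Mercy 19/47 = 40.4%, Mount Carmel 12/38 = 31.6% → Mercy
Mild: Mercy 448/755 = 59.3%, Mount Carmel 479/689 = 69.5% → Mount Carmel
Overall: Mercy 526/957 = 55.0%, Mount Carmel 561/872 = 64.3% → Mount Carmel
Neither sweeps: Mercy wins 1 of 3 groups, Mount Carmel wins 2. Mount Carmel wins overall but not every group — no Simpson reversal.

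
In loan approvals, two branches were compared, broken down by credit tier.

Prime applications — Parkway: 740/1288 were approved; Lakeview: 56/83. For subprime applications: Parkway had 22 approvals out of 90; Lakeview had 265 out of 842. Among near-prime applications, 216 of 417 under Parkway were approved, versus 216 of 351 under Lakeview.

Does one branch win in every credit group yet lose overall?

Prime: Parkway 740/1288 = 57.5%, Lakeview 56/83 = 67.5% → Lakeview
Subprime: Parkway 22/90 = 24.4%, Lakeview 265/842 = 31.5% → Lakeview
Near-prime: Parkway 216/417 = 51.8%, Lakeview 216/351 = 61.5% → Lakeview
Overall: Parkway 978/1795 = 54.5%, Lakeview 537/1276 = 42.1% → Parkway
Lakeview wins each credit group but Parkway wins overall — the comparison reverses. Lakeview's applications skew toward subprime, which has a lower base rate.

Yes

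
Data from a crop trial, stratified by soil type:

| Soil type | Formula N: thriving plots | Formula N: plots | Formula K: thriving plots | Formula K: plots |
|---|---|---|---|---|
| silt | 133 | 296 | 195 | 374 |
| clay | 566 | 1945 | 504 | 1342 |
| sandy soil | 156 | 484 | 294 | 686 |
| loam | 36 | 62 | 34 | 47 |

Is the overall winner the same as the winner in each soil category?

Silt: Formula N 133/296 = 44.9%, Formula K 195/374 = 52.1% → Formula K
Clay: Formula N 566/1945 = 29.1%, Formula K 504/1342 = 37.6% → Formula K
Sandy soil: Formula N 156/484 = 32.2%, Formula K 294/686 = 42.9% → Formula K
Loam: Formula N 36/62 = 58.1%, Formula K 34/47 = 72.3% → Formula K
Overall: Formula N 891/2787 = 32.0%, Formula K 1027/2449 = 41.9% → Formula K
Formula K wins overall and in every soil group — no reversal.

Yes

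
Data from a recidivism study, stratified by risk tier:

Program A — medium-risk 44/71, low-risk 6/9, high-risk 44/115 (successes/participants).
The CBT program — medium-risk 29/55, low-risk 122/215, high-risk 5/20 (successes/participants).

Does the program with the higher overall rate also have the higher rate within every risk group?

No

Medium-risk: Program A 44/71 = 62.0%, the CBT program 29/55 = 52.7% → Program A
Low-risk: Program A 6/9 = 66.7%, the CBT program 122/215 = 56.7% → Program A
High-risk: Program A 44/115 = 38.3%, the CBT program 5/20 = 25.0% → Program A
Overall: Program A 94/195 = 48.2%, the CBT program 156/290 = 53.8% → the CBT program
Program A wins each risk group but the CBT program wins overall — the comparison reverses. Program A's participants skew toward high-risk, which has a lower base rate.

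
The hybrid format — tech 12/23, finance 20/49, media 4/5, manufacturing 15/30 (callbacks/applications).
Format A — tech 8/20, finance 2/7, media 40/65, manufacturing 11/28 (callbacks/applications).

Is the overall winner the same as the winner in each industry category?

Tech: the hybrid format 12/23 = 52.2%, Format A 8/20 = 40.0% → the hybrid format
Finance: the hybrid format 20/49 = 40.8%, Format A 2/7 = 28.6% → the hybrid format
Media: the hybrid format 4/5 = 80.0%, Format A 40/65 = 61.5% → the hybrid format
Manufacturing: the hybrid format 15/30 = 50.0%, Format A 11/28 = 39.3% → the hybrid format
Overall: the hybrid format 51/107 = 47.7%, Format A 61/120 = 50.8% → Format A
The hybrid format wins each industry group but Format A wins overall — the comparison reverses. The hybrid format's applications skew toward finance, which has a lower base rate.

No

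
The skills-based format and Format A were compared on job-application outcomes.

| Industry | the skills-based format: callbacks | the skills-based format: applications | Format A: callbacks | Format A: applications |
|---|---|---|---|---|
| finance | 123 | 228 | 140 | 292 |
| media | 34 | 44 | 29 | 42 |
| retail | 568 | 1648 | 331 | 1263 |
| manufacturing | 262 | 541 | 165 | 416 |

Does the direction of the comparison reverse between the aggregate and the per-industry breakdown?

Finance: the skills-based format 123/228 = 53.9%, Format A 140/292 = 47.9% → the skills-based format
Media: the skills-based format 34/44 = 77.3%, Format A 29/42 = 69.0% → the skills-based format
Retail: the skills-based format 568/1648 = 34.5%, Format A 331/1263 = 26.2% → the skills-based format
Manufacturing: the skills-based format 262/541 = 48.4%, Format A 165/416 = 39.7% → the skills-based format
Overall: the skills-based format 987/2461 = 40.1%, Format A 665/2013 = 33.0% → the skills-based format
The skills-based format wins overall and in every industry group — no reversal.

No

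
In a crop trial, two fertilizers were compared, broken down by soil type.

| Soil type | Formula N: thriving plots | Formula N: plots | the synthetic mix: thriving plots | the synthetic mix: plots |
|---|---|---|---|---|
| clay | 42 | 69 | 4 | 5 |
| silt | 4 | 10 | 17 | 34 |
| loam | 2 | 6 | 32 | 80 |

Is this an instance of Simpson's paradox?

Yes

Clay: Formula N 42/69 = 60.9%, the synthetic mix 4/5 = 80.0% → the synthetic mix
Silt: Formula N 4/10 = 40.0%, the synthetic mix 17/34 = 50.0% → the synthetic mix
Loam: Formula N 2/6 = 33.3%, the synthetic mix 32/80 = 40.0% → the synthetic mix
Overall: Formula N 48/85 = 56.5%, the synthetic mix 53/119 = 44.5% → Formula N
The synthetic mix wins each soil group but Formula N wins overall — the comparison reverses. The synthetic mix's plots skew toward loam, which has a lower base rate.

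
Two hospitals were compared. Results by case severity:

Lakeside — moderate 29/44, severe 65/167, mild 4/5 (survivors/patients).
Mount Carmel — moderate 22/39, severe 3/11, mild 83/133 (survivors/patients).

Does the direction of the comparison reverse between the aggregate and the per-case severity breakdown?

Moderate: Lakeside 29/44 = 65.9%, Mount Carmel 22/39 = 56.4% → Lakeside
Severe: Lakeside 65/167 = 38.9%, Mount Carmel 3/11 = 27.3% → Lakeside
Mild: Lakeside 4/5 = 80.0%, Mount Carmel 83/133 = 62.4% → Lakeside
Overall: Lakeside 98/216 = 45.4%, Mount Carmel 108/183 = 59.0% → Mount Carmel
Lakeside wins each case group but Mount Carmel wins overall — the comparison reverses. Lakeside's patients skew toward severe, which has a lower base rate.

Yes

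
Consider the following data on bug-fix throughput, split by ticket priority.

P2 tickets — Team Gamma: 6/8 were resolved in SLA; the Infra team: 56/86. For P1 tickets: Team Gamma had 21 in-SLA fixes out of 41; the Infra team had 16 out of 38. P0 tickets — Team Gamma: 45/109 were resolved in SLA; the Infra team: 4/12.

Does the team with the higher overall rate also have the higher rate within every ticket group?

No

P2: Team Gamma 6/8 = 75.0%, the Infra team 56/86 = 65.1% → Team Gamma
P1: Team Gamma 21/41 = 51.2%, the Infra team 16/38 = 42.1% → Team Gamma
P0: Team Gamma 45/109 = 41.3%, the Infra team 4/12 = 33.3% → Team Gamma
Overall: Team Gamma 72/158 = 45.6%, the Infra team 76/136 = 55.9% → the Infra team
Team Gamma wins each ticket group but the Infra team wins overall — the comparison reverses. Team Gamma's tickets skew toward P0, which has a lower base rate.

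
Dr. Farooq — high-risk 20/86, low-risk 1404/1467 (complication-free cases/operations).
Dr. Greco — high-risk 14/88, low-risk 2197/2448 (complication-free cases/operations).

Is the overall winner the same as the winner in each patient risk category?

Yes

High-risk: Dr. Farooq 20/86 = 23.3%, Dr. Greco 14/88 = 15.9% → Dr. Farooq
Low-risk: Dr. Farooq 1404/1467 = 95.7%, Dr. Greco 2197/2448 = 89.7% → Dr. Farooq
Overall: Dr. Farooq 1424/1553 = 91.7%, Dr. Greco 2211/2536 = 87.2% → Dr. Farooq
Dr. Farooq wins overall and in every patient risk group — no reversal.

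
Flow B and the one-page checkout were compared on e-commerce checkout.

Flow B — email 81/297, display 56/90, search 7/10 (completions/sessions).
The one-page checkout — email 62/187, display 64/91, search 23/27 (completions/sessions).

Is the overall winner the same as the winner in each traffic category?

Email: Flow B 81/297 = 27.3%, the one-page checkout 62/187 = 33.2% → the one-page checkout
Display: Flow B 56/90 = 62.2%, the one-page checkout 64/91 = 70.3% → the one-page checkout
Search: Flow B 7/10 = 70.0%, the one-page checkout 23/27 = 85.2% → the one-page checkout
Overall: Flow B 144/397 = 36.3%, the one-page checkout 149/305 = 48.9% → the one-page checkout
The one-page checkout wins overall and in every traffic group — no reversal.

Yes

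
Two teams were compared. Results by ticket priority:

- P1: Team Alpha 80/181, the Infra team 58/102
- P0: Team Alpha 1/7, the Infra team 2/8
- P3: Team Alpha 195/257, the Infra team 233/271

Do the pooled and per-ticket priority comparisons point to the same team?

P1: Team Alpha 80/181 = 44.2%, the Infra team 58/102 = 56.9% → the Infra team
P0: Team Alpha 1/7 = 14.3%, the Infra team 2/8 = 25.0% → the Infra team
P3: Team Alpha 195/257 = 75.9%, the Infra team 233/271 = 86.0% → the Infra team
Overall: Team Alpha 276/445 = 62.0%, the Infra team 293/381 = 76.9% → the Infra team
The Infra team wins overall and in every ticket group — no reversal.

Yes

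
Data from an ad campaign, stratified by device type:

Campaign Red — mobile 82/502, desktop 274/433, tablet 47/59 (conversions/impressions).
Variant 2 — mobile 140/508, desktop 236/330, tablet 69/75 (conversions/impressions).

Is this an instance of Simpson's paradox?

No

Mobile: Campaign Red 82/502 = 16.3%, Variant 2 140/508 = 27.6% → Variant 2
Desktop: Campaign Red 274/433 = 63.3%, Variant 2 236/330 = 71.5% → Variant 2
Tablet: Campaign Red 47/59 = 79.7%, Variant 2 69/75 = 92.0% → Variant 2
Overall: Campaign Red 403/994 = 40.5%, Variant 2 445/913 = 48.7% → Variant 2
Variant 2 wins overall and in every device group — no reversal.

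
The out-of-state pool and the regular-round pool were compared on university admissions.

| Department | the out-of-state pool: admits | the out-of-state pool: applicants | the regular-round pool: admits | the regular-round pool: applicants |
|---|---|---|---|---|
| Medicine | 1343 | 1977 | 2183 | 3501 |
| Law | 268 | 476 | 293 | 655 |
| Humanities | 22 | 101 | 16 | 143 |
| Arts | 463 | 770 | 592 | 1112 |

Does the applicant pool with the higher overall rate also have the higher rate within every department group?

Medicine: the out-of-state pool 1343/1977 = 67.9%, the regular-round pool 2183/3501 = 62.4% → the out-of-state pool
Law: the out-of-state pool 268/476 = 56.3%, the regular-round pool 293/655 = 44.7% → the out-of-state pool
Humanities: the out-of-state pool 22/101 = 21.8%, the regular-round pool 16/143 = 11.2% → the out-of-state pool
Arts: the out-of-state pool 463/770 = 60.1%, the regular-round pool 592/1112 = 53.2% → the out-of-state pool
Overall: the out-of-state pool 2096/3324 = 63.1%, the regular-round pool 3084/5411 = 57.0% → the out-of-state pool
The out-of-state pool wins overall and in every department group — no reversal.

Yes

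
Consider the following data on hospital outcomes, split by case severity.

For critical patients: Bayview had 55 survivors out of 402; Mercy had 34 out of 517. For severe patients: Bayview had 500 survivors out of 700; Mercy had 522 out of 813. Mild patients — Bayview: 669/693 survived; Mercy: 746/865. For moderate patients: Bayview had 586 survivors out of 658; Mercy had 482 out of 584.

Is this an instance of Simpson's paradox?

No

Critical: Bayview 55/402 = 13.7%, Mercy 34/517 = 6.6% → Bayview
Severe: Bayview 500/700 = 71.4%, Mercy 522/813 = 64.2% → Bayview
Mild: Bayview 669/693 = 96.5%, Mercy 746/865 = 86.2% → Bayview
Moderate: Bayview 586/658 = 89.1%, Mercy 482/584 = 82.5% → Bayview
Overall: Bayview 1810/2453 = 73.8%, Mercy 1784/2779 = 64.2% → Bayview
Bayview wins overall and in every case group — no reversal.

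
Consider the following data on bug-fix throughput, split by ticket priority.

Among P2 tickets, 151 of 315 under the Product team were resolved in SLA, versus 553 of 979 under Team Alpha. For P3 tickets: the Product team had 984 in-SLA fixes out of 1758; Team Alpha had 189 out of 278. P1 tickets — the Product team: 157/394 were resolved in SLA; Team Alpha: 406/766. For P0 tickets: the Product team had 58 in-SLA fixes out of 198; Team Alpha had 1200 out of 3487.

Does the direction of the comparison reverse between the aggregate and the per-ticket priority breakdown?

Yes

P2: the Product team 151/315 = 47.9%, Team Alpha 553/979 = 56.5% → Team Alpha
P3: the Product team 984/1758 = 56.0%, Team Alpha 189/278 = 68.0% → Team Alpha
P1: the Product team 157/394 = 39.8%, Team Alpha 406/766 = 53.0% → Team Alpha
P0: the Product team 58/198 = 29.3%, Team Alpha 1200/3487 = 34.4% → Team Alpha
Overall: the Product team 1350/2665 = 50.7%, Team Alpha 2348/5510 = 42.6% → the Product team
Team Alpha wins each ticket group but the Product team wins overall — the comparison reverses. Team Alpha's tickets skew toward P0, which has a lower base rate.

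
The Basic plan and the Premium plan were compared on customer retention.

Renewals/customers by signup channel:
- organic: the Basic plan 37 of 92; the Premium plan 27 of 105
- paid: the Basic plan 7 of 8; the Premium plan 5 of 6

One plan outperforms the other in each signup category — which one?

Organic: the Basic plan 37/92 = 40.2%, the Premium plan 27/105 = 25.7% → the Basic plan
Paid: the Basic plan 7/8 = 87.5%, the Premium plan 5/6 = 83.3% → the Basic plan
The Basic plan has the higher rate in both groups.

the Basic plan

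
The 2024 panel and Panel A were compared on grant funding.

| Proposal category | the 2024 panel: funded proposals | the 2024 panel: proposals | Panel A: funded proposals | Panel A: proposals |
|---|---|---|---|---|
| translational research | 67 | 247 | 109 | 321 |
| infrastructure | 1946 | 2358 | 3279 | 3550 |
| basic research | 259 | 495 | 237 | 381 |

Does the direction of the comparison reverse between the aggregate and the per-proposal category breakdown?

No

Translational research: the 2024 panel 67/247 = 27.1%, Panel A 109/321 = 34.0% → Panel A
Infrastructure: the 2024 panel 1946/2358 = 82.5%, Panel A 3279/3550 = 92.4% → Panel A
Basic research: the 2024 panel 259/495 = 52.3%, Panel A 237/381 = 62.2% → Panel A
Overall: the 2024 panel 2272/3100 = 73.3%, Panel A 3625/4252 = 85.3% → Panel A
Panel A wins overall and in every proposal group — no reversal.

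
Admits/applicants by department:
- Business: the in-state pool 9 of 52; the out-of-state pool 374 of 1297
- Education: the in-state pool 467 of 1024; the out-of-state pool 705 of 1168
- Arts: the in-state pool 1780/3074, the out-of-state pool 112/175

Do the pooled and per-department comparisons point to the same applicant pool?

Business: the in-state pool 9/52 = 17.3%, the out-of-state pool 374/1297 = 28.8% → the out-of-state pool
Education: the in-state pool 467/1024 = 45.6%, the out-of-state pool 705/1168 = 60.4% → the out-of-state pool
Arts: the in-state pool 1780/3074 = 57.9%, the out-of-state pool 112/175 = 64.0% → the out-of-state pool
Overall: the in-state pool 2256/4150 = 54.4%, the out-of-state pool 1191/2640 = 45.1% → the in-state pool
The out-of-state pool wins each department group but the in-state pool wins overall — the comparison reverses. The out-of-state pool's applicants skew toward Business, which has a lower base rate.

No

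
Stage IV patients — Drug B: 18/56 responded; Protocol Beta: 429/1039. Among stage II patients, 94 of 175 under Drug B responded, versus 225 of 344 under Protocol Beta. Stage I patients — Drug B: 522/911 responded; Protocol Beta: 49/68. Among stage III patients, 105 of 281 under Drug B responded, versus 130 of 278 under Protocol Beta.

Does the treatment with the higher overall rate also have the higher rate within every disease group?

Stage IV: Drug B 18/56 = 32.1%, Protocol Beta 429/1039 = 41.3% → Protocol Beta
Stage II: Drug B 94/175 = 53.7%, Protocol Beta 225/344 = 65.4% → Protocol Beta
Stage I: Drug B 522/911 = 57.3%, Protocol Beta 49/68 = 72.1% → Protocol Beta
Stage III: Drug B 105/281 = 37.4%, Protocol Beta 130/278 = 46.8% → Protocol Beta
Overall: Drug B 739/1423 = 51.9%, Protocol Beta 833/1729 = 48.2% → Drug B
Protocol Beta wins each disease group but Drug B wins overall — the comparison reverses. Protocol Beta's patients skew toward stage IV, which has a lower base rate.

No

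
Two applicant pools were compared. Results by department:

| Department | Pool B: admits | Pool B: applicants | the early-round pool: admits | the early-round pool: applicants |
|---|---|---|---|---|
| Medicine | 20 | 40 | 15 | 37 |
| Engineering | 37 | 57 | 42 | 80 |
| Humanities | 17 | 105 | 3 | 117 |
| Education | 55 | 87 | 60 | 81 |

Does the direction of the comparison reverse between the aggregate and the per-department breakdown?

Medicine: Pool B 20/40 = 50.0%, the early-round pool 15/37 = 40.5% → Pool B
Engineering: Pool B 37/57 = 64.9%, the early-round pool 42/80 = 52.5% → Pool B
Humanities: Pool B 17/105 = 16.2%, the early-round pool 3/117 = 2.6% → Pool B
Education: Pool B 55/87 = 63.2%, the early-round pool 60/81 = 74.1% → the early-round pool
Overall: Pool B 129/289 = 44.6%, the early-round pool 120/315 = 38.1% → Pool B
Neither sweeps: Pool B wins 3 of 4 groups, the early-round pool wins 1. Pool B wins overall but not every group — no Simpson reversal.

No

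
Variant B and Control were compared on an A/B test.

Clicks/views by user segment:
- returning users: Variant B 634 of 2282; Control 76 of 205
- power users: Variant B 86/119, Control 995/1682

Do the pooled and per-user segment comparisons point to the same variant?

Returning users: Variant B 634/2282 = 27.8%, Control 76/205 = 37.1% → Control
Power users: Variant B 86/119 = 72.3%, Control 995/1682 = 59.2% → Variant B
Overall: Variant B 720/2401 = 30.0%, Control 1071/1887 = 56.8% → Control
Neither sweeps: Variant B wins 1 of 2 groups, Control wins 1. Control wins overall but not every group — no Simpson reversal.

No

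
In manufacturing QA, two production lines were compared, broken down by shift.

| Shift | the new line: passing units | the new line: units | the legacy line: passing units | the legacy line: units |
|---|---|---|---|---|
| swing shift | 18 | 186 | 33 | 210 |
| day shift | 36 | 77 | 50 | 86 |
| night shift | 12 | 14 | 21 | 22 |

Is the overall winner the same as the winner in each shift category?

Yes

Swing shift: the new line 18/186 = 9.7%, the legacy line 33/210 = 15.7% → the legacy line
Day shift: the new line 36/77 = 46.8%, the legacy line 50/86 = 58.1% → the legacy line
Night shift: the new line 12/14 = 85.7%, the legacy line 21/22 = 95.5% → the legacy line
Overall: the new line 66/277 = 23.8%, the legacy line 104/318 = 32.7% → the legacy line
The legacy line wins overall and in every shift group — no reversal.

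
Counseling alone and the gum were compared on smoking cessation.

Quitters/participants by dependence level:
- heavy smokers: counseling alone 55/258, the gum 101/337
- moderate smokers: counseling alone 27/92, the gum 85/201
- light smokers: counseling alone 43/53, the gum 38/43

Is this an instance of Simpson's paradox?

No

Heavy smokers: counseling alone 55/258 = 21.3%, the gum 101/337 = 30.0% → the gum
Moderate smokers: counseling alone 27/92 = 29.3%, the gum 85/201 = 42.3% → the gum
Light smokers: counseling alone 43/53 = 81.1%, the gum 38/43 = 88.4% → the gum
Overall: counseling alone 125/403 = 31.0%, the gum 224/581 = 38.6% → the gum
The gum wins overall and in every dependence group — no reversal.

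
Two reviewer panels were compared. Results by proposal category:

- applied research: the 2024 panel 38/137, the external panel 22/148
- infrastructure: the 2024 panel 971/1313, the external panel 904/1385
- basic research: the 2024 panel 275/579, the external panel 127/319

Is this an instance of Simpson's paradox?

Applied research: the 2024 panel 38/137 = 27.7%, the external panel 22/148 = 14.9% → the 2024 panel
Infrastructure: the 2024 panel 971/1313 = 74.0%, the external panel 904/1385 = 65.3% → the 2024 panel
Basic research: the 2024 panel 275/579 = 47.5%, the external panel 127/319 = 39.8% → the 2024 panel
Overall: the 2024 panel 1284/2029 = 63.3%, the external panel 1053/1852 = 56.9% → the 2024 panel
The 2024 panel wins overall and in every proposal group — no reversal.

No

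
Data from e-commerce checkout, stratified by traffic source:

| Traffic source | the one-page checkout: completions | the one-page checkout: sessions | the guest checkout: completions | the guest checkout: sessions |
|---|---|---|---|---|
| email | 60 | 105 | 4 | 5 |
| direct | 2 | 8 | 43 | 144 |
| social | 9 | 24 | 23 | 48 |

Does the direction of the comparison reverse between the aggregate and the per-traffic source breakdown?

Yes

Email: the one-page checkout 60/105 = 57.1%, the guest checkout 4/5 = 80.0% → the guest checkout
Direct: the one-page checkout 2/8 = 25.0%, the guest checkout 43/144 = 29.9% → the guest checkout
Social: the one-page checkout 9/24 = 37.5%, the guest checkout 23/48 = 47.9% → the guest checkout
Overall: the one-page checkout 71/137 = 51.8%, the guest checkout 70/197 = 35.5% → the one-page checkout
The guest checkout wins each traffic group but the one-page checkout wins overall — the comparison reverses. The guest checkout's sessions skew toward direct, which has a lower base rate.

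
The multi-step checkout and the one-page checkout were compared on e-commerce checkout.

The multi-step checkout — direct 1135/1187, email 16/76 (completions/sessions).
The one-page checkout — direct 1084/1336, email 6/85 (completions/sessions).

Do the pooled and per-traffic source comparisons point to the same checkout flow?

Direct: the multi-step checkout 1135/1187 = 95.6%, the one-page checkout 1084/1336 = 81.1% → the multi-step checkout
Email: the multi-step checkout 16/76 = 21.1%, the one-page checkout 6/85 = 7.1% → the multi-step checkout
Overall: the multi-step checkout 1151/1263 = 91.1%, the one-page checkout 1090/1421 = 76.7% → the multi-step checkout
The multi-step checkout wins overall and in every traffic group — no reversal.

Yes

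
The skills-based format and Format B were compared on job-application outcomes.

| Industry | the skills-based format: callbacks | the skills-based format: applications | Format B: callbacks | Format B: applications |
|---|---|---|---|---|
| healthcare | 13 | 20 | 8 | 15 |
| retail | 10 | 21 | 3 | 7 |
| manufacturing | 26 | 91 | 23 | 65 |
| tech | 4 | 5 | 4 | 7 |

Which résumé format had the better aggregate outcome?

Format B

Healthcare: the skills-based format 13/20 = 65.0%, Format B 8/15 = 53.3% → the skills-based format
Retail: the skills-based format 10/21 = 47.6%, Format B 3/7 = 42.9% → the skills-based format
Manufacturing: the skills-based format 26/91 = 28.6%, Format B 23/65 = 35.4% → Format B
Tech: the skills-based format 4/5 = 80.0%, Format B 4/7 = 57.1% → the skills-based format
Overall: the skills-based format 53/137 = 38.7%, Format B 38/94 = 40.4% → Format B
(Neither sweeps every industry group, but Format B has the higher pooled rate.)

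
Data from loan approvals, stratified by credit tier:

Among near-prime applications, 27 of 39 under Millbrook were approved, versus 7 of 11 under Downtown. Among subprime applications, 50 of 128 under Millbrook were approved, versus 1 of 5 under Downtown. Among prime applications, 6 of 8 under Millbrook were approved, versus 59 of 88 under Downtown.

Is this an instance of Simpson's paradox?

Near-prime: Millbrook 27/39 = 69.2%, Downtown 7/11 = 63.6% → Millbrook
Subprime: Millbrook 50/128 = 39.1%, Downtown 1/5 = 20.0% → Millbrook
Prime: Millbrook 6/8 = 75.0%, Downtown 59/88 = 67.0% → Millbrook
Overall: Millbrook 83/175 = 47.4%, Downtown 67/104 = 64.4% → Downtown
Millbrook wins each credit group but Downtown wins overall — the comparison reverses. Millbrook's applications skew toward subprime, which has a lower base rate.

Yes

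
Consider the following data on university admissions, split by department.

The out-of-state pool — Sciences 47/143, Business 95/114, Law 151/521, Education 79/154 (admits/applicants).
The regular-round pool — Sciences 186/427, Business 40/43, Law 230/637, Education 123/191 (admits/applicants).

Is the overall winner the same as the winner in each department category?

Yes

Sciences: the out-of-state pool 47/143 = 32.9%, the regular-round pool 186/427 = 43.6% → the regular-round pool
Business: the out-of-state pool 95/114 = 83.3%, the regular-round pool 40/43 = 93.0% → the regular-round pool
Law: the out-of-state pool 151/521 = 29.0%, the regular-round pool 230/637 = 36.1% → the regular-round pool
Education: the out-of-state pool 79/154 = 51.3%, the regular-round pool 123/191 = 64.4% → the regular-round pool
Overall: the out-of-state pool 372/932 = 39.9%, the regular-round pool 579/1298 = 44.6% → the regular-round pool
The regular-round pool wins overall and in every department group — no reversal.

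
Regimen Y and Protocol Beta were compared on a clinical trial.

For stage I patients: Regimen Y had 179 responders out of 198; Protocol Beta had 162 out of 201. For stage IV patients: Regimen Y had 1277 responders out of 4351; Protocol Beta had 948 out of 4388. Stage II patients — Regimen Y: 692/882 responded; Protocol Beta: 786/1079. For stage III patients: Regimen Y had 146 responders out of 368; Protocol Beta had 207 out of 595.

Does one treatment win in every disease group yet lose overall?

No

Stage I: Regimen Y 179/198 = 90.4%, Protocol Beta 162/201 = 80.6% → Regimen Y
Stage IV: Regimen Y 1277/4351 = 29.3%, Protocol Beta 948/4388 = 21.6% → Regimen Y
Stage II: Regimen Y 692/882 = 78.5%, Protocol Beta 786/1079 = 72.8% → Regimen Y
Stage III: Regimen Y 146/368 = 39.7%, Protocol Beta 207/595 = 34.8% → Regimen Y
Overall: Regimen Y 2294/5799 = 39.6%, Protocol Beta 2103/6263 = 33.6% → Regimen Y
Regimen Y wins overall and in every disease group — no reversal.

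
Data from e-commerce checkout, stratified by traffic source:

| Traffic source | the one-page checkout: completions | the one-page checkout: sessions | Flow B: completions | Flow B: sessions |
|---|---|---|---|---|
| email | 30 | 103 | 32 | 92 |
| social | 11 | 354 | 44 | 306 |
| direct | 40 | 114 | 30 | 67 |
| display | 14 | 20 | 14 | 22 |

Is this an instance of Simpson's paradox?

No

Email: the one-page checkout 30/103 = 29.1%, Flow B 32/92 = 34.8% → Flow B
Social: the one-page checkout 11/354 = 3.1%, Flow B 44/306 = 14.4% → Flow B
Direct: the one-page checkout 40/114 = 35.1%, Flow B 30/67 = 44.8% → Flow B
Display: the one-page checkout 14/20 = 70.0%, Flow B 14/22 = 63.6% → the one-page checkout
Overall: the one-page checkout 95/591 = 16.1%, Flow B 120/487 = 24.6% → Flow B
Neither sweeps: the one-page checkout wins 1 of 4 groups, Flow B wins 3. Flow B wins overall but not every group — no Simpson reversal.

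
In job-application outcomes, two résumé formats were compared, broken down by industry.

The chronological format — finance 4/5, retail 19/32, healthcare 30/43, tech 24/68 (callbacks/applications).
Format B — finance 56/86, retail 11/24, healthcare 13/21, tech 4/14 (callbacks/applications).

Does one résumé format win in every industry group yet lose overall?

Finance: the chronological format 4/5 = 80.0%, Format B 56/86 = 65.1% → the chronological format
Retail: the chronological format 19/32 = 59.4%, Format B 11/24 = 45.8% → the chronological format
Healthcare: the chronological format 30/43 = 69.8%, Format B 13/21 = 61.9% → the chronological format
Tech: the chronological format 24/68 = 35.3%, Format B 4/14 = 28.6% → the chronological format
Overall: the chronological format 77/148 = 52.0%, Format B 84/145 = 57.9% → Format B
The chronological format wins each industry group but Format B wins overall — the comparison reverses. The chronological format's applications skew toward tech, which has a lower base rate.

Yes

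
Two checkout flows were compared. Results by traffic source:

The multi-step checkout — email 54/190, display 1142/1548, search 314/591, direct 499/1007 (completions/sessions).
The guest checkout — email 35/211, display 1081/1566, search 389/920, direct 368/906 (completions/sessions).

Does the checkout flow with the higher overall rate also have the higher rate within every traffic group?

Yes

Email: the multi-step checkout 54/190 = 28.4%, the guest checkout 35/211 = 16.6% → the multi-step checkout
Display: the multi-step checkout 1142/1548 = 73.8%, the guest checkout 1081/1566 = 69.0% → the multi-step checkout
Search: the multi-step checkout 314/591 = 53.1%, the guest checkout 389/920 = 42.3% → the multi-step checkout
Direct: the multi-step checkout 499/1007 = 49.6%, the guest checkout 368/906 = 40.6% → the multi-step checkout
Overall: the multi-step checkout 2009/3336 = 60.2%, the guest checkout 1873/3603 = 52.0% → the multi-step checkout
The multi-step checkout wins overall and in every traffic group — no reversal.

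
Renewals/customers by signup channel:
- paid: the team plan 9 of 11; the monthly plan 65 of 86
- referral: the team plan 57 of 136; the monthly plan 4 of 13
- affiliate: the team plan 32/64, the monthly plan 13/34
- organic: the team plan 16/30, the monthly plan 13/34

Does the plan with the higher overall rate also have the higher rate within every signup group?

No

Paid: the team plan 9/11 = 81.8%, the monthly plan 65/86 = 75.6% → the team plan
Referral: the team plan 57/136 = 41.9%, the monthly plan 4/13 = 30.8% → the team plan
Affiliate: the team plan 32/64 = 50.0%, the monthly plan 13/34 = 38.2% → the team plan
Organic: the team plan 16/30 = 53.3%, the monthly plan 13/34 = 38.2% → the team plan
Overall: the team plan 114/241 = 47.3%, the monthly plan 95/167 = 56.9% → the monthly plan
The team plan wins each signup group but the monthly plan wins overall — the comparison reverses. The team plan's customers skew toward referral, which has a lower base rate.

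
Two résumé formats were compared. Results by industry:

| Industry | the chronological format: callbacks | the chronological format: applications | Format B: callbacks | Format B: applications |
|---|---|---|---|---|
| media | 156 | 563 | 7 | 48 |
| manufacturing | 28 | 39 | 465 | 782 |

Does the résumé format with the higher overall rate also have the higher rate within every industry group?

No

Media: the chronological format 156/563 = 27.7%, Format B 7/48 = 14.6% → the chronological format
Manufacturing: the chronological format 28/39 = 71.8%, Format B 465/782 = 59.5% → the chronological format
Overall: the chronological format 184/602 = 30.6%, Format B 472/830 = 56.9% → Format B
The chronological format wins each industry group but Format B wins overall — the comparison reverses. The chronological format's applications skew toward media, which has a lower base rate.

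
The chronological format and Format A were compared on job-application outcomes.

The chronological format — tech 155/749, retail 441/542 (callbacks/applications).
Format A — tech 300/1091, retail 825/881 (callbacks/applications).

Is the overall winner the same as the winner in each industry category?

Yes

Tech: the chronological format 155/749 = 20.7%, Format A 300/1091 = 27.5% → Format A
Retail: the chronological format 441/542 = 81.4%, Format A 825/881 = 93.6% → Format A
Overall: the chronological format 596/1291 = 46.2%, Format A 1125/1972 = 57.0% → Format A
Format A wins overall and in every industry group — no reversal.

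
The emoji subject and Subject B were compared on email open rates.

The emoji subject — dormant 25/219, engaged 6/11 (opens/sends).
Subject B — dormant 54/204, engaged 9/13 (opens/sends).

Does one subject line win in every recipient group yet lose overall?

No

Dormant: the emoji subject 25/219 = 11.4%, Subject B 54/204 = 26.5% → Subject B
Engaged: the emoji subject 6/11 = 54.5%, Subject B 9/13 = 69.2% → Subject B
Overall: the emoji subject 31/230 = 13.5%, Subject B 63/217 = 29.0% → Subject B
Subject B wins overall and in every recipient group — no reversal.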